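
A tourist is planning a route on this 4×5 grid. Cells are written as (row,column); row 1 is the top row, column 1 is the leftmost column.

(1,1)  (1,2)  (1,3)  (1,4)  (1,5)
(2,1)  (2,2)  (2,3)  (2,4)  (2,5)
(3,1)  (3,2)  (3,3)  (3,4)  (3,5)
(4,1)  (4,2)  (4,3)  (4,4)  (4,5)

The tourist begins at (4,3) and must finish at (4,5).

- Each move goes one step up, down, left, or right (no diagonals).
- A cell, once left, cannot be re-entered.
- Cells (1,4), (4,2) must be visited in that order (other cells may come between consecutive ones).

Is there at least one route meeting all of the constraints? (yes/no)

no

Ignoring the required order, 341 revisit-free routes from (4,3) to (4,5) pass through all of (1,4) and (4,2); the waypoint orders that occur are (4,2) → (1,4) (341) — never (1,4) → (4,2).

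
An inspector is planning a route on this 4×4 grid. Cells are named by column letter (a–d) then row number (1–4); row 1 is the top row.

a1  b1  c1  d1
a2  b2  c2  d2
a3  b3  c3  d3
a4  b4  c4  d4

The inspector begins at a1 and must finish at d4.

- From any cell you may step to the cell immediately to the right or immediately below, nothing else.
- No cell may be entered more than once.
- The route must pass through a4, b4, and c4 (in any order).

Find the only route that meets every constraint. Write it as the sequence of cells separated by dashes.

Moves only go right or down, so the column and row indices never decrease.
Route from a1: 3× down (reaching a4), 3× right (reaching d4) — 6 moves in all.
Check: all required cells visited.

a1 - a2 - a3 - a4 - b4 - c4 - d4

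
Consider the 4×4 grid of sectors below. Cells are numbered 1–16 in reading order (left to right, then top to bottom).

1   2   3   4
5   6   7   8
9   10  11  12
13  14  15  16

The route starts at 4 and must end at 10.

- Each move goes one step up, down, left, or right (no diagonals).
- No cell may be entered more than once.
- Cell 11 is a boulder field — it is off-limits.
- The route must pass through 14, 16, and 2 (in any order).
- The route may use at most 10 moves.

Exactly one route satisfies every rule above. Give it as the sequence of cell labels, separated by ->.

The 10-move cap with required stops at 14, 16, 2 leaves no slack for detours.
Route from 4: left 2 to 2, down 1 to 6, right 2 to 8, down 2 to 16, left 2 to 14, up 1 to 10 — 10 moves in all.
Check: all required cells visited; 10 ≤ 10 moves.

4 -> 3 -> 2 -> 6 -> 7 -> 8 -> 12 -> 16 -> 15 -> 14 -> 10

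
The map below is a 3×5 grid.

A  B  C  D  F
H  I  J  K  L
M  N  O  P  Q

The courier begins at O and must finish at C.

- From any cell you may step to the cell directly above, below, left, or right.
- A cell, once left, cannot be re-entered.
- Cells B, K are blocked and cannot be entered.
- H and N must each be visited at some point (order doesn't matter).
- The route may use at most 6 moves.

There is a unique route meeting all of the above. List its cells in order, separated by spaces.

The 6-move cap with required stops at H, N leaves no slack for detours.
Route from O: 2× left (reaching M), up to H, 2× right (reaching J), up to C — 6 moves in all.
Check: all required cells visited; 6 ≤ 6 moves.

O N M H I J C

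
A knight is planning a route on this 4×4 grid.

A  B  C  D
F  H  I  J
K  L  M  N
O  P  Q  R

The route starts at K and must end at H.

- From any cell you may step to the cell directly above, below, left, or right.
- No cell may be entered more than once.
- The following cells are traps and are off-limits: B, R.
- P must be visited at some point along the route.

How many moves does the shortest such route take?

4

Any route passes through P somewhere between K and H. Summing Manhattan distances along the two legs (K → P → H) gives a lower bound of 2 + 2 = 4 moves.
A route of 4 moves achieves this: K → O → P → L → H.
Since 4 matches the lower bound, it is optimal.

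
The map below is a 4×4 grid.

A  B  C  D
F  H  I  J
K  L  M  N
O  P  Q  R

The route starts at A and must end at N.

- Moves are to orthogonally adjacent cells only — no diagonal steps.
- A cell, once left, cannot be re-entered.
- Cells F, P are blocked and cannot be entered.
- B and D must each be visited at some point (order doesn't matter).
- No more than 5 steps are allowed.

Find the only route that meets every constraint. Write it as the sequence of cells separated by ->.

A -> B -> C -> D -> J -> N

Any route must reach B and D and still end at N within 5 moves, so the order of the required stops is forced.
Route from A: right 3 to D, down 2 to N — 5 moves in all.
Check: all required cells visited; 5 ≤ 5 moves.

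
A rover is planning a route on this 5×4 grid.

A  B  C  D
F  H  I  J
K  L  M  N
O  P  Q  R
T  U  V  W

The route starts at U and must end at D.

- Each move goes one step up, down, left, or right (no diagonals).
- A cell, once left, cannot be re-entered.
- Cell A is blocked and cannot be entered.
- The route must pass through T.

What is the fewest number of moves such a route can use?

8

Any route passes through T somewhere between U and D. Summing Manhattan distances along the two legs (U → T → D) gives a lower bound of 1 + 7 = 8 moves.
A route of 8 moves achieves this: U → T → O → K → F → H → B → C → D.
Since 8 matches the lower bound, it is optimal.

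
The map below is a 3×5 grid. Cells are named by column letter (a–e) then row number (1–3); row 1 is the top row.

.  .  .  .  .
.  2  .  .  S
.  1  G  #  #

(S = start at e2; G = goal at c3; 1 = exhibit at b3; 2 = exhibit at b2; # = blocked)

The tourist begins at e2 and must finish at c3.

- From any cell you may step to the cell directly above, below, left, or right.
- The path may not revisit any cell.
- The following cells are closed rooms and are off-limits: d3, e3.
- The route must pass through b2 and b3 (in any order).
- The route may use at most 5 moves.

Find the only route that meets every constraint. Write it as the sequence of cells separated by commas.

The 5-move cap with required stops at b2, b3 leaves no slack for detours.
Route from e2: left 3 to b2, down 1 to b3, right 1 to c3 — 5 moves in all.
Check: all required cells visited; 5 ≤ 5 moves.

e2, d2, c2, b2, b3, c3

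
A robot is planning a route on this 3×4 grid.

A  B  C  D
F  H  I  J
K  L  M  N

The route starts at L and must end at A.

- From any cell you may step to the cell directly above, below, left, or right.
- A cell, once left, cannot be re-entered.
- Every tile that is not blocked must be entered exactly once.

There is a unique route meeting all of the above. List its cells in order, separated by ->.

Need to visit all 12 open cells exactly once, starting at L and ending at A.
Cell K has only two open neighbours (F and L), so the path must pass straight through it: one of those is the cell it's entered from and the other is where it exits.
Route from L: left to K, up to F, 2× right (reaching I), down to M, right to N, 2× up (reaching D), 3× left (reaching A) — 11 moves in all.
Check: all 12 open cells covered.

L -> K -> F -> H -> I -> M -> N -> J -> D -> C -> B -> A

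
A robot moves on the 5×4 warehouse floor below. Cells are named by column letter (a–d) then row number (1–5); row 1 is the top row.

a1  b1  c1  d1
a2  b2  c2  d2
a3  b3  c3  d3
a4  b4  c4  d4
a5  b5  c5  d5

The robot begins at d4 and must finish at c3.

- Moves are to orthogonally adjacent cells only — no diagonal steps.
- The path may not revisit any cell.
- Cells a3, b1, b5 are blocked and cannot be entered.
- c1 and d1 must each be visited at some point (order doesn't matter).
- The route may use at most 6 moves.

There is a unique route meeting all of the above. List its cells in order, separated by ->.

d4 -> d3 -> d2 -> d1 -> c1 -> c2 -> c3

The 6-move cap with required stops at c1, d1 leaves no slack for detours.
Route from d4: up 3 to d1, left 1 to c1, down 2 to c3 — 6 moves in all.
Check: all required cells visited; 6 ≤ 6 moves.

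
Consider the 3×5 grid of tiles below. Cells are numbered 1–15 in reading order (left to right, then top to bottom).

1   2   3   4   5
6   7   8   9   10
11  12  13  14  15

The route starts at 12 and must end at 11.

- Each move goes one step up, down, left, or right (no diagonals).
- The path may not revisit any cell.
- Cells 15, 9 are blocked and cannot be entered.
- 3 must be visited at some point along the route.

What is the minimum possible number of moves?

Any route passes through 3 somewhere between 12 and 11. Summing Manhattan distances along the two legs (12 → 3 → 11) gives a lower bound of 3 + 4 = 7 moves.
A route of 7 moves achieves this: 12 → 7 → 8 → 3 → 2 → 1 → 6 → 11.
Since 7 matches the lower bound, it is optimal.

7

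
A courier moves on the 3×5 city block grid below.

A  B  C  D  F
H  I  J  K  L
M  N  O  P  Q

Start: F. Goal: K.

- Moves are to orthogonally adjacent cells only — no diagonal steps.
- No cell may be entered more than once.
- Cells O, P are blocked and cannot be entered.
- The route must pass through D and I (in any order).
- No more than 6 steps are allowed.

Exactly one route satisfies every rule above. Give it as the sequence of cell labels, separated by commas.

F, D, C, B, I, J, K

The 6-move cap with required stops at D, I leaves no slack for detours.
Route from F: 3× left (reaching B), down to I, 2× right (reaching K) — 6 moves in all.
Check: all required cells visited; 6 ≤ 6 moves.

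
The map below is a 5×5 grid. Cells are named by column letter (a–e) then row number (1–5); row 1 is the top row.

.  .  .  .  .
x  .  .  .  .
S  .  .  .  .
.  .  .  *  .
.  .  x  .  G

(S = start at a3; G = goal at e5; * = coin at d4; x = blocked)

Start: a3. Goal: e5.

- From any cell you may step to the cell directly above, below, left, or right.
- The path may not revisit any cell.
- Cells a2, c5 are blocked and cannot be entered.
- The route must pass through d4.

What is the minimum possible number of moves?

Any route passes through d4 somewhere between a3 and e5. Summing Manhattan distances along the two legs (a3 → d4 → e5) gives a lower bound of 4 + 2 = 6 moves.
A route of 6 moves achieves this: a3 → a4 → b4 → c4 → d4 → d5 → e5.
Since 6 matches the lower bound, it is optimal.

6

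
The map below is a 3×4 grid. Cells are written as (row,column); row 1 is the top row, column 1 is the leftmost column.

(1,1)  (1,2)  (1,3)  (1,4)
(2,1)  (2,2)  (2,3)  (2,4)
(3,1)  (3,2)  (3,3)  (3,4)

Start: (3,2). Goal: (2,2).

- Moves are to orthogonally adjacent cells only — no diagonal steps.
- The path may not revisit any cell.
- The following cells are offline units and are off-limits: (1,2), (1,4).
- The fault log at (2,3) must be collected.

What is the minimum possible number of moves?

Any route passes through (2,3) somewhere between (3,2) and (2,2). Summing Manhattan distances along the two legs ((3,2) → (2,3) → (2,2)) gives a lower bound of 2 + 1 = 3 moves.
A route of 3 moves achieves this: (3,2) → (3,3) → (2,3) → (2,2).
Since 3 matches the lower bound, it is optimal.

3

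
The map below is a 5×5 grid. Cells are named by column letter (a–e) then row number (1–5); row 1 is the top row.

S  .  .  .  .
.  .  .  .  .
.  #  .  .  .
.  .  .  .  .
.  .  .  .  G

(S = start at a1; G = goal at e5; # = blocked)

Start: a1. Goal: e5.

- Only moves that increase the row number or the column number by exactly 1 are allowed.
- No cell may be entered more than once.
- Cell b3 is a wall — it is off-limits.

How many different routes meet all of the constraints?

A right/down-only route from a1 to e5 makes exactly 4 down-moves and 4 right-moves in some order.
With no other constraints that would be C(8,4) = 70 routes.
Subtract routes through each blocked cell (inclusion–exclusion for overlaps): − through b3: 30 → 40.
That gives 40 routes.

40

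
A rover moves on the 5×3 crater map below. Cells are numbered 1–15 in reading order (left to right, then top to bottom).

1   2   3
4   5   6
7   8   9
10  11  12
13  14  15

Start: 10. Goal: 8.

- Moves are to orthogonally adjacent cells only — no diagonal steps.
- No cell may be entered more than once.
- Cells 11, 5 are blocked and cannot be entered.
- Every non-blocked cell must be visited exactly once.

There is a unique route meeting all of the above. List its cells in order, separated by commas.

10, 13, 14, 15, 12, 9, 6, 3, 2, 1, 4, 7, 8

Need to visit all 13 open cells exactly once, starting at 10 and ending at 8.
Cell 2 has only two open neighbours (1 and 3), so the path must pass straight through it: one of those is the cell it's entered from and the other is where it exits.
Route from 10: down 1 to 13, right 2 to 15, up 4 to 3, left 2 to 1, down 2 to 7, right 1 to 8 — 12 moves in all.
Check: all 13 open cells covered.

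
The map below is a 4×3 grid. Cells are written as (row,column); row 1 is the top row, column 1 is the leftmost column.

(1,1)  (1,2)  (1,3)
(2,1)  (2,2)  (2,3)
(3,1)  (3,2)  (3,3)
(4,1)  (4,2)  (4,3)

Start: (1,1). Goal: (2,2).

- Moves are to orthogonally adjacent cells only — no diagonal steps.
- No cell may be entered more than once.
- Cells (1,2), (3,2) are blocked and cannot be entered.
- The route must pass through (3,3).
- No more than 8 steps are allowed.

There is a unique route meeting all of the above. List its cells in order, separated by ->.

(1,1) -> (2,1) -> (3,1) -> (4,1) -> (4,2) -> (4,3) -> (3,3) -> (2,3) -> (2,2)

The 8-move cap with required stops at (3,3) leaves no slack for detours.
Route from (1,1): down 3 to (4,1), right 2 to (4,3), up 2 to (2,3), left 1 to (2,2) — 8 moves in all.
Check: all required cells visited; 8 ≤ 8 moves.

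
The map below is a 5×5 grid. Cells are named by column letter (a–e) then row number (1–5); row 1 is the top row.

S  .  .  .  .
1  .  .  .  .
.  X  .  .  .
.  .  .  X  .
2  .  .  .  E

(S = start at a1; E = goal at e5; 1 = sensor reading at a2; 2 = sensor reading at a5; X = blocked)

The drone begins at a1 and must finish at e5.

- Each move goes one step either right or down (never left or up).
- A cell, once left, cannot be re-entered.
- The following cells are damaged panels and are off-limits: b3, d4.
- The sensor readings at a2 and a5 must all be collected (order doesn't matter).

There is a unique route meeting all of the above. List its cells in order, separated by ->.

Moves only go right or down, so the column and row indices never decrease.
Route from a1: down 4 to a5, right 4 to e5 — 8 moves in all.
Check: all required cells visited.

a1 -> a2 -> a3 -> a4 -> a5 -> b5 -> c5 -> d5 -> e5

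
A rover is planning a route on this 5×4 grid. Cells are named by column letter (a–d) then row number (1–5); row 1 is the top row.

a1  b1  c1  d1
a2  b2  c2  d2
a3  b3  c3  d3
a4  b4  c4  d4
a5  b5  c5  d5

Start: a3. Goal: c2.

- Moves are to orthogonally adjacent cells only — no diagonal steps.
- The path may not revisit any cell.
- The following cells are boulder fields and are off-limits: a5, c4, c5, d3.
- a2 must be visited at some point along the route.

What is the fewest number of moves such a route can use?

Any route passes through a2 somewhere between a3 and c2. Summing Manhattan distances along the two legs (a3 → a2 → c2) gives a lower bound of 1 + 2 = 3 moves.
A route of 3 moves achieves this: a3 → a2 → b2 → c2.
Since 3 matches the lower bound, it is optimal.

3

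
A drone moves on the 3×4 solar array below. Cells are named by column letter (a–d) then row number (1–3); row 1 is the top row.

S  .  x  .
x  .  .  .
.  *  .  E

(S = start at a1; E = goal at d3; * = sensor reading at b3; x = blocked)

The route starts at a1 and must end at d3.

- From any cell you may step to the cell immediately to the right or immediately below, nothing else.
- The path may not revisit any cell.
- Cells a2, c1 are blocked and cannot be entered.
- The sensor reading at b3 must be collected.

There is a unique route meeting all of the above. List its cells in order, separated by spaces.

Moves only go right or down, so the column and row indices never decrease.
Route from a1: right to b1, 2× down (reaching b3), 2× right (reaching d3) — 5 moves in all.
Check: all required cells visited.

a1 b1 b2 b3 c3 d3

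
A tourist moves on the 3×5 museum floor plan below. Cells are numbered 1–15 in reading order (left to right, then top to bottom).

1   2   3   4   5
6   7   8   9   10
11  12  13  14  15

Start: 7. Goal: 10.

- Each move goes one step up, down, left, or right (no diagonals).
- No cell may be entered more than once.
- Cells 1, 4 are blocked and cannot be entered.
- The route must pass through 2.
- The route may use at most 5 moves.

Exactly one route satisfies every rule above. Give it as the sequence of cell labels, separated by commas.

7, 2, 3, 8, 9, 10

Any route must reach 2 and still end at 10 within 5 moves, so the order of the required stops is forced.
Route from 7: up 1 to 2, right 1 to 3, down 1 to 8, right 2 to 10 — 5 moves in all.
Check: all required cells visited; 5 ≤ 5 moves.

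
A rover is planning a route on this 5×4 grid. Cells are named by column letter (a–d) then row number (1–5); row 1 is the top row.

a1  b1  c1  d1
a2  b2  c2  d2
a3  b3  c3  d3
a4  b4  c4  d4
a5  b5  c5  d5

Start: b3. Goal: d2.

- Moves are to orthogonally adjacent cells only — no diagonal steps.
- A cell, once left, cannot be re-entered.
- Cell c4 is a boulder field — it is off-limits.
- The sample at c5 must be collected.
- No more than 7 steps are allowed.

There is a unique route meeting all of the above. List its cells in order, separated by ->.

The budget equals the shortest possible length, so every move has to be on a shortest route through the required cells.
Route from b3: down 2 to b5, right 2 to d5, up 3 to d2 — 7 moves in all.
Check: all required cells visited; 7 ≤ 7 moves.

b3 -> b4 -> b5 -> c5 -> d5 -> d4 -> d3 -> d2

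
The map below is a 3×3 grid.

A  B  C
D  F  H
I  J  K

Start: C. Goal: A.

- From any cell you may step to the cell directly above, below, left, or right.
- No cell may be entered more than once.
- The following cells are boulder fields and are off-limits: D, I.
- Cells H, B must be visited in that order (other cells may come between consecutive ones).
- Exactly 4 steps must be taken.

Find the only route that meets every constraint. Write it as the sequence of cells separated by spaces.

The waypoints must appear in the order H, B, with no cell reused.
Route from C: down 1 to H, left 1 to F, up 1 to B, left 1 to A — 4 moves in all.
Check: order respected (H at step 1, B at step 3); 4 moves as required.

C H F B A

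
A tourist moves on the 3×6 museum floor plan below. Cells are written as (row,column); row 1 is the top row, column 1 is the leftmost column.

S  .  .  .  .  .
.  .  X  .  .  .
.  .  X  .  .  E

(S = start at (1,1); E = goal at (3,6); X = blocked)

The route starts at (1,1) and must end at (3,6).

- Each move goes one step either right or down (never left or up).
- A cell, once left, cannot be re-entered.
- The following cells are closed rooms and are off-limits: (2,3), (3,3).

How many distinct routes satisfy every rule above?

6

A right/down-only route from (1,1) to (3,6) makes exactly 2 down-moves and 5 right-moves in some order.
With no other constraints that would be C(7,2) = 21 routes.
Subtract routes through each blocked cell (inclusion–exclusion for overlaps): − through (2,3): 12 − through (3,3): 6 + through (2,3)&(3,3): 3 → 6.
That gives 6 routes.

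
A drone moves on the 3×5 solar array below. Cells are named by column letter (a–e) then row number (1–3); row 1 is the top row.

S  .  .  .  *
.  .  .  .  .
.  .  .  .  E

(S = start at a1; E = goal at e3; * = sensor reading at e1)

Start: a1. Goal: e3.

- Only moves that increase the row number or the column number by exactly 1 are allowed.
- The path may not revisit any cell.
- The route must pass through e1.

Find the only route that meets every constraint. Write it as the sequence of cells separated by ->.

a1 -> b1 -> c1 -> d1 -> e1 -> e2 -> e3

Moves only go right or down, so the column and row indices never decrease.
Route from a1: right 4 to e1, down 2 to e3 — 6 moves in all.
Check: all required cells visited.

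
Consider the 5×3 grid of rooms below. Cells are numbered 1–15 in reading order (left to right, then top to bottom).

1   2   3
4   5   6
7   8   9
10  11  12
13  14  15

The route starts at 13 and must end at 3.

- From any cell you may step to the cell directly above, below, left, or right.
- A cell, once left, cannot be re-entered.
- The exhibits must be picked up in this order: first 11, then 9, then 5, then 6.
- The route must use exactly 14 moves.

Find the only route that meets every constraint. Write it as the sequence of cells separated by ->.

13 -> 10 -> 11 -> 14 -> 15 -> 12 -> 9 -> 8 -> 7 -> 4 -> 1 -> 2 -> 5 -> 6 -> 3

The waypoints must appear in the order 11, 9, 5, 6, with no cell reused.
Route from 13: up 1 to 10, right 1 to 11, down 1 to 14, right 1 to 15, up 2 to 9, left 2 to 7, up 2 to 1, right 1 to 2, down 1 to 5, right 1 to 6, up 1 to 3 — 14 moves in all.
Check: order respected (11 at step 2, 9 at step 6, 5 at step 12, 6 at step 13); 14 moves as required.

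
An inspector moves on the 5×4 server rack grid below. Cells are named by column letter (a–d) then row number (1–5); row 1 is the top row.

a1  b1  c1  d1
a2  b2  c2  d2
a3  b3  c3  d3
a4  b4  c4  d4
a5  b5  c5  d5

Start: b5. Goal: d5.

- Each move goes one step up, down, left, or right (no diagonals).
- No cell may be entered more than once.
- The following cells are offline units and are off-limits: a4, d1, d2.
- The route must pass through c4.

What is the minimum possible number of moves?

Any route passes through c4 somewhere between b5 and d5. Summing Manhattan distances along the two legs (b5 → c4 → d5) gives a lower bound of 2 + 2 = 4 moves.
A route of 4 moves achieves this: b5 → b4 → c4 → c5 → d5.
Since 4 matches the lower bound, it is optimal.

4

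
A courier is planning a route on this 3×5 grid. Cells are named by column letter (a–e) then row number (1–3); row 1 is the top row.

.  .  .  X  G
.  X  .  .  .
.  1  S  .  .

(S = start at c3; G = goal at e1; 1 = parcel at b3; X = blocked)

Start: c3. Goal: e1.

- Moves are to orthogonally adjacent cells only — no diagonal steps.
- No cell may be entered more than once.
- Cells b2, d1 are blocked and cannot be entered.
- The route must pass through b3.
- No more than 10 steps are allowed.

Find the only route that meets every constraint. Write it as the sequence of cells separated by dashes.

c3 - b3 - a3 - a2 - a1 - b1 - c1 - c2 - d2 - e2 - e1

The budget equals the shortest possible length, so every move has to be on a shortest route through the required cells.
Route from c3: 2× left (reaching a3), 2× up (reaching a1), 2× right (reaching c1), down to c2, 2× right (reaching e2), up to e1 — 10 moves in all.
Check: all required cells visited; 10 ≤ 10 moves.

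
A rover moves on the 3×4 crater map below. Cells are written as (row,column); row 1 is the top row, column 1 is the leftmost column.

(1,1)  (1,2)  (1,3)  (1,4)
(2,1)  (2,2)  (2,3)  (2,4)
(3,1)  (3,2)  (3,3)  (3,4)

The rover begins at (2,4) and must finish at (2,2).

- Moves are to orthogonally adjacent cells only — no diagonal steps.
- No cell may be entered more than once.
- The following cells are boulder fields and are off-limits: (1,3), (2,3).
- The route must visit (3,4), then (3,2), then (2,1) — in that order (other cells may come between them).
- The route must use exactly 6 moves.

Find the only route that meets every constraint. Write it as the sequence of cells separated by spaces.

The waypoints must appear in the order (3,4), (3,2), (2,1), with no cell reused.
Route from (2,4): down 1 to (3,4), left 3 to (3,1), up 1 to (2,1), right 1 to (2,2) — 6 moves in all.
Check: order respected ((3,4) at step 1, (3,2) at step 3, (2,1) at step 5); 6 moves as required.

(2,4) (3,4) (3,3) (3,2) (3,1) (2,1) (2,2)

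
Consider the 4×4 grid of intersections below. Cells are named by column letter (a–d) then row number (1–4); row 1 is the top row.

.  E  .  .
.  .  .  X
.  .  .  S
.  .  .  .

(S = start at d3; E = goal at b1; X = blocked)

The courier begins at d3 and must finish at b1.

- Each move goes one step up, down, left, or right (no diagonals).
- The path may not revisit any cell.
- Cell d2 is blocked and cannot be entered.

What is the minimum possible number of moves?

4

The Manhattan distance from d3 to b1 is |3−1| + |4−2| = 4, so at least 4 moves are needed.
A route of 4 moves achieves this: d3 → c3 → c2 → c1 → b1.
Since 4 matches the lower bound, it is optimal.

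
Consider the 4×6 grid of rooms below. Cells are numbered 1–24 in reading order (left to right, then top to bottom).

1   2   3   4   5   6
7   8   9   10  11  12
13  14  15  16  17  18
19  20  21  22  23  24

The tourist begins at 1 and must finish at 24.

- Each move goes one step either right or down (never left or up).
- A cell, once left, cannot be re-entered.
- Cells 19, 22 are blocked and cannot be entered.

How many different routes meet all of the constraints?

36

A right/down-only route from 1 to 24 makes exactly 3 down-moves and 5 right-moves in some order.
With no other constraints that would be C(8,3) = 56 routes.
Subtract routes through each blocked cell (inclusion–exclusion for overlaps): − through 19: 1 − through 22: 20 + through 19&22: 1 → 36.
That gives 36 routes.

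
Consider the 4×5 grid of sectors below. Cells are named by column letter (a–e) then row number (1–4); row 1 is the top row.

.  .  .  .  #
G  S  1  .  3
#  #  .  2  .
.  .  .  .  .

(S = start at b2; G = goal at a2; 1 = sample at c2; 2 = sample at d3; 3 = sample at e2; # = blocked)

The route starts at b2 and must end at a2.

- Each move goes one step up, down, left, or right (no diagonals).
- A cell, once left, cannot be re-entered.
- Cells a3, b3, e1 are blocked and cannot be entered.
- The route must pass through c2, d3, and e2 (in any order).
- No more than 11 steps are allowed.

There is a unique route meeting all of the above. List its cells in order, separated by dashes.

Any route must reach c2, d3, and e2 and still end at a2 within 11 moves, so the order of the required stops is forced.
Route from b2: right to c2, down to c3, 2× right (reaching e3), up to e2, left to d2, up to d1, 3× left (reaching a1), down to a2 — 11 moves in all.
Check: all required cells visited; 11 ≤ 11 moves.

b2 - c2 - c3 - d3 - e3 - e2 - d2 - d1 - c1 - b1 - a1 - a2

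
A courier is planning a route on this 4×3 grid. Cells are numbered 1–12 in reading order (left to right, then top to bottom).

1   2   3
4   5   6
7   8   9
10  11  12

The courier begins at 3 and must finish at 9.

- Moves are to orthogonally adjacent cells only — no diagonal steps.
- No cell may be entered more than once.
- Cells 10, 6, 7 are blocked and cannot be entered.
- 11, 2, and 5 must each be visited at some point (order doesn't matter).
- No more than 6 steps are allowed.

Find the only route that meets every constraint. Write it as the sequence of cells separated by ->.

3 -> 2 -> 5 -> 8 -> 11 -> 12 -> 9

Any route must reach 11, 2, and 5 and still end at 9 within 6 moves, so the order of the required stops is forced.
Route from 3: left 1 to 2, down 3 to 11, right 1 to 12, up 1 to 9 — 6 moves in all.
Check: all required cells visited; 6 ≤ 6 moves.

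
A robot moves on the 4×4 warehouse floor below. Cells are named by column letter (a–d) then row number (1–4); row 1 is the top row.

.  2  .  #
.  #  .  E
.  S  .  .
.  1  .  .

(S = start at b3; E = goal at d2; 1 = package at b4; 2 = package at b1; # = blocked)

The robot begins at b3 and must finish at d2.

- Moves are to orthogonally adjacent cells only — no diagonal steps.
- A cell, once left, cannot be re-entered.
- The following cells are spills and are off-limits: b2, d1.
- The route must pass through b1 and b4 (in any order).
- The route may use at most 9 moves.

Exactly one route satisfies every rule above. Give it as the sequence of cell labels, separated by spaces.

The budget equals the shortest possible length, so every move has to be on a shortest route through the required cells.
Route from b3: down to b4, left to a4, 3× up (reaching a1), 2× right (reaching c1), down to c2, right to d2 — 9 moves in all.
Check: all required cells visited; 9 ≤ 9 moves.

b3 b4 a4 a3 a2 a1 b1 c1 c2 d2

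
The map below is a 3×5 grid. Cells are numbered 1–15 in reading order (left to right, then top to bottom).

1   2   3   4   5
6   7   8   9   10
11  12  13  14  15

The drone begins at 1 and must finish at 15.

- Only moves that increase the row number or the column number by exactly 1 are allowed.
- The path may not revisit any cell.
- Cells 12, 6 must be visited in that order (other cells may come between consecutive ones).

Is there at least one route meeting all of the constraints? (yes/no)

no

6 lies above 12, so going from 12 to 6 would need an upward move — but moves only go right/down, so 12 cannot be visited before 6.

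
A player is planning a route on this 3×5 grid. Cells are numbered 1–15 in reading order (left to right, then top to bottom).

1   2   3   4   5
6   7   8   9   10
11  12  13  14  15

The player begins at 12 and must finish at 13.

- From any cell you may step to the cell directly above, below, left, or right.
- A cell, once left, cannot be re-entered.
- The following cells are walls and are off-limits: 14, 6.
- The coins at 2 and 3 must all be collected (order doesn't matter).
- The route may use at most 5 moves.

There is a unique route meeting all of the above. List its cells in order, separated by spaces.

12 7 2 3 8 13

Any route must reach 2 and 3 and still end at 13 within 5 moves, so the order of the required stops is forced.
Route from 12: up 2 to 2, right 1 to 3, down 2 to 13 — 5 moves in all.
Check: all required cells visited; 5 ≤ 5 moves.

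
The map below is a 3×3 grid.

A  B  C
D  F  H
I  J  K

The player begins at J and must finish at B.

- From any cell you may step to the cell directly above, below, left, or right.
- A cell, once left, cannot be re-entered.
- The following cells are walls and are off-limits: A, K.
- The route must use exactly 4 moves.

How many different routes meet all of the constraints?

Need simple routes of exactly 4 moves from J to B (Manhattan distance 2, so 1 moves are spent on a detour and 1 undoing it).
Enumerating: J F H C B | J I D F B.
That gives 2 routes.

2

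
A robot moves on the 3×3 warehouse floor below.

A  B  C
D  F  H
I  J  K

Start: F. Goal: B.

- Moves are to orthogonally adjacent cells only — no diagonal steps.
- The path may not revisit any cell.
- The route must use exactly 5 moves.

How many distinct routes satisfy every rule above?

2

Need simple routes of exactly 5 moves from F to B (Manhattan distance 1, so 2 moves are spent on a detour and 2 undoing it).
Enumerating: F J I D A B | F J K H C B.
That gives 2 routes.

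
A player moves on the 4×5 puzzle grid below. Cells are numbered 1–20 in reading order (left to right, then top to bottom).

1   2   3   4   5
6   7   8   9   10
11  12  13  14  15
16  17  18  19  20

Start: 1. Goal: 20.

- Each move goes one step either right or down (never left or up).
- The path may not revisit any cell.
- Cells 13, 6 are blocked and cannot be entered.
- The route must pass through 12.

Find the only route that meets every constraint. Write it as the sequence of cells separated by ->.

Moves only go right or down, so the column and row indices never decrease.
Route from 1: right to 2, 3× down (reaching 17), 3× right (reaching 20) — 7 moves in all.
Check: all required cells visited.

1 -> 2 -> 7 -> 12 -> 17 -> 18 -> 19 -> 20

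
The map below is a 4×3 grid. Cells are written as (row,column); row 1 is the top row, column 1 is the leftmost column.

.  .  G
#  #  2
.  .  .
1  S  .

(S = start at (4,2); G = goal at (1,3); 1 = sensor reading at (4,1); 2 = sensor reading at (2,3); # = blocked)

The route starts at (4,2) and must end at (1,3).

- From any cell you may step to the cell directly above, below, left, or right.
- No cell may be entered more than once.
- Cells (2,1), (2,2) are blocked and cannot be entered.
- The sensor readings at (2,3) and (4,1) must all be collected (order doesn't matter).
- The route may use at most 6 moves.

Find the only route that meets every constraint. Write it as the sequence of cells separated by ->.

(4,2) -> (4,1) -> (3,1) -> (3,2) -> (3,3) -> (2,3) -> (1,3)

Any route must reach (2,3) and (4,1) and still end at (1,3) within 6 moves, so the order of the required stops is forced.
Route from (4,2): left 1 to (4,1), up 1 to (3,1), right 2 to (3,3), up 2 to (1,3) — 6 moves in all.
Check: all required cells visited; 6 ≤ 6 moves.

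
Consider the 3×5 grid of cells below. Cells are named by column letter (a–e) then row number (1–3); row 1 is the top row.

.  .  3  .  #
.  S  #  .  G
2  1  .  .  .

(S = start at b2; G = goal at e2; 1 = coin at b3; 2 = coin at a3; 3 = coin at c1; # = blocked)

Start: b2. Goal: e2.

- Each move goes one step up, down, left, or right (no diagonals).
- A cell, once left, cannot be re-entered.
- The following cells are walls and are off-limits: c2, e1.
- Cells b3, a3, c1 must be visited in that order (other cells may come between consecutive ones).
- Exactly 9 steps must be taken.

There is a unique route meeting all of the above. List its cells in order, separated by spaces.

b2 b3 a3 a2 a1 b1 c1 d1 d2 e2

The waypoints must appear in the order b3, a3, c1, with no cell reused.
Route from b2: down 1 to b3, left 1 to a3, up 2 to a1, right 3 to d1, down 1 to d2, right 1 to e2 — 9 moves in all.
Check: order respected (1 at step 1, 2 at step 2, 3 at step 6); 9 moves as required.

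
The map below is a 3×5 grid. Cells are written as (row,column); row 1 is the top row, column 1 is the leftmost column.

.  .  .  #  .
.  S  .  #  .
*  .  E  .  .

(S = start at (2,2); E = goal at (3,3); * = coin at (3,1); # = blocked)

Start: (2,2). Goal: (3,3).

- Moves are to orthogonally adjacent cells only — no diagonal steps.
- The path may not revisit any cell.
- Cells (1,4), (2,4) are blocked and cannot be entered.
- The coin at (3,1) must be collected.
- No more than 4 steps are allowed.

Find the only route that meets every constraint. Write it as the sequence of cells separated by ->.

The budget equals the shortest possible length, so every move has to be on a shortest route through the required cells.
Route from (2,2): left 1 to (2,1), down 1 to (3,1), right 2 to (3,3) — 4 moves in all.
Check: all required cells visited; 4 ≤ 4 moves.

(2,2) -> (2,1) -> (3,1) -> (3,2) -> (3,3)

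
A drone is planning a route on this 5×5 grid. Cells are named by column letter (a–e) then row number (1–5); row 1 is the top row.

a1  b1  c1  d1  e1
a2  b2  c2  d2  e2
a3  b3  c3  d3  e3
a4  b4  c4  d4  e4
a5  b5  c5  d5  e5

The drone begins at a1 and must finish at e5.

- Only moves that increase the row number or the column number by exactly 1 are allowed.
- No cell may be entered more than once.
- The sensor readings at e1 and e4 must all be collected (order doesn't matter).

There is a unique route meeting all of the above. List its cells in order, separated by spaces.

Moves only go right or down, so the column and row indices never decrease.
Route from a1: 4× right (reaching e1), 4× down (reaching e5) — 8 moves in all.
Check: all required cells visited.

a1 b1 c1 d1 e1 e2 e3 e4 e5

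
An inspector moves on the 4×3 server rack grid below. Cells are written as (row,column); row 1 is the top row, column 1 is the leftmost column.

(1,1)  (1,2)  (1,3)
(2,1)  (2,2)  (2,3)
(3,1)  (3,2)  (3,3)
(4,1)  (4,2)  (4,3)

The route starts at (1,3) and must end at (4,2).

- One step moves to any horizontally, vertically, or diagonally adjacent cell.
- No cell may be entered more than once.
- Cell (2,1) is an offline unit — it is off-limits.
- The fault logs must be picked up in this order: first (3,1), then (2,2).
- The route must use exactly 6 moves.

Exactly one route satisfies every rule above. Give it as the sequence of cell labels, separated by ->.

The waypoints must appear in the order (3,1), (2,2), with no cell reused.
Route from (1,3): down to (2,3), down-left to (3,2), left to (3,1), up-right to (2,2), down-right to (3,3), down-left to (4,2) — 6 moves in all.
Check: order respected ((3,1) at step 3, (2,2) at step 4); 6 moves as required.

(1,3) -> (2,3) -> (3,2) -> (3,1) -> (2,2) -> (3,3) -> (4,2)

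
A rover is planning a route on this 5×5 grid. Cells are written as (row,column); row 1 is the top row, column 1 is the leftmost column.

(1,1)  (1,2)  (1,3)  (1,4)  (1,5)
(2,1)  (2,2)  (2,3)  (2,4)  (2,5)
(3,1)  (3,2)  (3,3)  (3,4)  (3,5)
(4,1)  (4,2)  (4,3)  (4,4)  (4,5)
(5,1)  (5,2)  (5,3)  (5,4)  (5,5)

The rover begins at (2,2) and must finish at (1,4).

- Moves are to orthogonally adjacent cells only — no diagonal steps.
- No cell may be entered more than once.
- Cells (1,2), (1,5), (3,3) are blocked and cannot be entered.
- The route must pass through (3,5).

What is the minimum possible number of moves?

9

Any route passes through (3,5) somewhere between (2,2) and (1,4). Summing Manhattan distances along the two legs ((2,2) → (3,5) → (1,4)) gives a lower bound of 4 + 3 = 7 moves.
The shortest route satisfying every rule uses 9 moves: (2,2) → (3,2) → (4,2) → (4,3) → (4,4) → (3,4) → (3,5) → (2,5) → (2,4) → (1,4).
The bound of 7 isn't tight here; checking systematically, no route of length 7 through 8 satisfies every constraint, so 9 is the minimum.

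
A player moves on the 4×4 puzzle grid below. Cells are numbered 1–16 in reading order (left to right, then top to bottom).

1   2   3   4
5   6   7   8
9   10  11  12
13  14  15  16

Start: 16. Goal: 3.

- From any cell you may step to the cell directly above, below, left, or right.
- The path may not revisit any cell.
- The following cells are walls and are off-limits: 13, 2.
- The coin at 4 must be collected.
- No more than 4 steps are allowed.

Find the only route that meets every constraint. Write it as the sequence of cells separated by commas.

16, 12, 8, 4, 3

The budget equals the shortest possible length, so every move has to be on a shortest route through the required cells.
Route from 16: 3× up (reaching 4), left to 3 — 4 moves in all.
Check: all required cells visited; 4 ≤ 4 moves.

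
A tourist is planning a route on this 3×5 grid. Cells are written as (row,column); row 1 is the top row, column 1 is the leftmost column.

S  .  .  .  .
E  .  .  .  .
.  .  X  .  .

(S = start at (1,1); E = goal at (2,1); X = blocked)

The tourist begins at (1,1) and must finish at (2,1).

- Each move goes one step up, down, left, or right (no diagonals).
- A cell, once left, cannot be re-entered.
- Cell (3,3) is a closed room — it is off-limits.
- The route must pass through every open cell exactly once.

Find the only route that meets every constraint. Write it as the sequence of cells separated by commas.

(1,1), (1,2), (1,3), (1,4), (1,5), (2,5), (3,5), (3,4), (2,4), (2,3), (2,2), (3,2), (3,1), (2,1)

Need to visit all 14 open cells exactly once, starting at (1,1) and ending at (2,1).
Route from (1,1): right 4 to (1,5), down 2 to (3,5), left 1 to (3,4), up 1 to (2,4), left 2 to (2,2), down 1 to (3,2), left 1 to (3,1), up 1 to (2,1) — 13 moves in all.
Check: all 14 open cells covered.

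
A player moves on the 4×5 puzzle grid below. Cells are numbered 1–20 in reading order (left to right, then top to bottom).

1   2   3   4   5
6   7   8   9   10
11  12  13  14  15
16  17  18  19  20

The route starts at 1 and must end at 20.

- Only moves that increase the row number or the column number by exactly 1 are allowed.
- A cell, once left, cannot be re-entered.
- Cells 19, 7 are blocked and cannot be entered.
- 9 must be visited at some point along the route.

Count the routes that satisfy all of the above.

4

A right/down-only route from 1 to 20 makes exactly 3 down-moves and 4 right-moves in some order.
With no other constraints that would be C(7,3) = 35 routes.
Split at 9 and multiply the segment counts (each segment already excludes blocked cells): 1→9: 2; 9→20: 2; product = 4.
That gives 4 routes.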